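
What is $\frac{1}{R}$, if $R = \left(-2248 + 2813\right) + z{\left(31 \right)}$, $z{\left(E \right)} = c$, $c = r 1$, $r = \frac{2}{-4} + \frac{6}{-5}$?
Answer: $\frac{10}{5633} \approx 0.0017753$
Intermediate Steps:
$r = - \frac{17}{10}$ ($r = 2 \left(- \frac{1}{4}\right) + 6 \left(- \frac{1}{5}\right) = - \frac{1}{2} - \frac{6}{5} = - \frac{17}{10} \approx -1.7$)
$c = - \frac{17}{10}$ ($c = \left(- \frac{17}{10}\right) 1 = - \frac{17}{10} \approx -1.7$)
$z{\left(E \right)} = - \frac{17}{10}$
$R = \frac{5633}{10}$ ($R = \left(-2248 + 2813\right) - \frac{17}{10} = 565 - \frac{17}{10} = \frac{5633}{10} \approx 563.3$)
$\frac{1}{R} = \frac{1}{\frac{5633}{10}} = \frac{10}{5633}$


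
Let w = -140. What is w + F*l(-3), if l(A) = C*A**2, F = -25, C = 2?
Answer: -590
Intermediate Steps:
l(A) = 2*A**2
w + F*l(-3) = -140 - 50*(-3)**2 = -140 - 50*9 = -140 - 25*18 = -140 - 450 = -590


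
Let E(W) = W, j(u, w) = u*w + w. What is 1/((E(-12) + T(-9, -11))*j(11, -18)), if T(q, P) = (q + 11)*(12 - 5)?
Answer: -1/432 ≈ -0.0023148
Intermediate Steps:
j(u, w) = w + u*w
T(q, P) = 77 + 7*q (T(q, P) = (11 + q)*7 = 77 + 7*q)
1/((E(-12) + T(-9, -11))*j(11, -18)) = 1/((-12 + (77 + 7*(-9)))*(-18*(1 + 11))) = 1/((-12 + (77 - 63))*(-18*12)) = 1/((-12 + 14)*(-216)) = 1/(2*(-216)) = 1/(-432) = -1/432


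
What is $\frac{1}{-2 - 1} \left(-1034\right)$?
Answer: $\frac{1034}{3} \approx 344.67$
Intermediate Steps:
$\frac{1}{-2 - 1} \left(-1034\right) = \frac{1}{-3} \left(-1034\right) = \left(- \frac{1}{3}\right) \left(-1034\right) = \frac{1034}{3}$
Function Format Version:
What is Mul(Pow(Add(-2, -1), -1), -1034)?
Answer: Rational(1034, 3) ≈ 344.67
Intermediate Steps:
Mul(Pow(Add(-2, -1), -1), -1034) = Mul(Pow(-3, -1), -1034) = Mul(Rational(-1, 3), -1034) = Rational(1034, 3)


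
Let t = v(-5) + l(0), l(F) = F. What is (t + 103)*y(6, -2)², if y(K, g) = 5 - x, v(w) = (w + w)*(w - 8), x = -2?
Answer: 11417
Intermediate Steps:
v(w) = 2*w*(-8 + w) (v(w) = (2*w)*(-8 + w) = 2*w*(-8 + w))
y(K, g) = 7 (y(K, g) = 5 - 1*(-2) = 5 + 2 = 7)
t = 130 (t = 2*(-5)*(-8 - 5) + 0 = 2*(-5)*(-13) + 0 = 130 + 0 = 130)
(t + 103)*y(6, -2)² = (130 + 103)*7² = 233*49 = 11417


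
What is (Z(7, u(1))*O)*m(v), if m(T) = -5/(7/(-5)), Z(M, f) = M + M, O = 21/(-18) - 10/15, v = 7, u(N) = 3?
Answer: -275/3 ≈ -91.667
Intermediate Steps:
O = -11/6 (O = 21*(-1/18) - 10*1/15 = -7/6 - 2/3 = -11/6 ≈ -1.8333)
Z(M, f) = 2*M
m(T) = 25/7 (m(T) = -5/(7*(-1/5)) = -5/(-7/5) = -5*(-5/7) = 25/7)
(Z(7, u(1))*O)*m(v) = ((2*7)*(-11/6))*(25/7) = (14*(-11/6))*(25/7) = -77/3*25/7 = -275/3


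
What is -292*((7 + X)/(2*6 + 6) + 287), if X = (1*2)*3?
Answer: -756134/9 ≈ -84015.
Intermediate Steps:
X = 6 (X = 2*3 = 6)
-292*((7 + X)/(2*6 + 6) + 287) = -292*((7 + 6)/(2*6 + 6) + 287) = -292*(13/(12 + 6) + 287) = -292*(13/18 + 287) = -292*5179/18 = -756134/9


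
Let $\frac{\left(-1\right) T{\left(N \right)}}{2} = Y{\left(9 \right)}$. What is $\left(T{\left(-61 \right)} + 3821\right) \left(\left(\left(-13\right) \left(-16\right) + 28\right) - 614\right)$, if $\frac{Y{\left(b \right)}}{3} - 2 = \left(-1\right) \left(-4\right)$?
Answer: $-1430730$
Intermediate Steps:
$Y{\left(b \right)} = 18$ ($Y{\left(b \right)} = 6 + 3 \left(\left(-1\right) \left(-4\right)\right) = 6 + 3 \cdot 4 = 6 + 12 = 18$)
$T{\left(N \right)} = -36$ ($T{\left(N \right)} = \left(-2\right) 18 = -36$)
$\left(T{\left(-61 \right)} + 3821\right) \left(\left(\left(-13\right) \left(-16\right) + 28\right) - 614\right) = \left(-36 + 3821\right) \left(\left(\left(-13\right) \left(-16\right) + 28\right) - 614\right) = 3785 \left(\left(208 + 28\right) - 614\right) = 3785 \left(236 - 614\right) = 3785 \left(-378\right) = -1430730$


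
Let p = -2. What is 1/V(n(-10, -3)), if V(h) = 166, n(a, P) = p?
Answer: 1/166 ≈ 0.0060241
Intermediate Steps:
n(a, P) = -2
1/V(n(-10, -3)) = 1/166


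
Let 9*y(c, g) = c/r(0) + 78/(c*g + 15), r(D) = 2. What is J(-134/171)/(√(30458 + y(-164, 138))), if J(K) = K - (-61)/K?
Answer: -138589*√15575480018826/1213847137284 ≈ -0.45059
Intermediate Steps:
J(K) = K + 61/K
y(c, g) = c/18 + 26/(3*(15 + c*g)) (y(c, g) = (c/2 + 78/(c*g + 15))/9 = (c*(½) + 78/(15 + c*g))/9 = (c/2 + 78/(15 + c*g))/9 = c/18 + 26/(3*(15 + c*g)))
J(-134/171)/(√(30458 + y(-164, 138))) = (-134/171 + 61/((-134/171)))/(√(30458 + (156 + 15*(-164) + 138*(-164)²)/(18*(15 - 164*138)))) = (-134*1/171 + 61/((-134*1/171)))/(√(30458 + (156 - 2460 + 138*26896)/(18*(15 - 22632)))) = (-134/171 + 61/(-134/171))/(√(30458 + (1/18)*(156 - 2460 + 3711648)/(-22617))) = (-134/171 + 61*(-171/134))/(√(30458 + (1/18)*(-1/22617)*3709344)) = (-134/171 - 10431/134)/(√(30458 - 618224/67851)) = -1801657*3*√15575480018826/2065987534/22914 = -138589*√15575480018826/1213847137284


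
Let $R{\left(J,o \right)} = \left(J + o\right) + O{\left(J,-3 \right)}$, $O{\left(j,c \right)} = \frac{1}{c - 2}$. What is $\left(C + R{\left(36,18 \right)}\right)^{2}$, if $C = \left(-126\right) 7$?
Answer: $\frac{17147881}{25} \approx 6.8592 \cdot 10^{5}$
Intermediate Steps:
$O{\left(j,c \right)} = \frac{1}{-2 + c}$
$R{\left(J,o \right)} = - \frac{1}{5} + J + o$ ($R{\left(J,o \right)} = \left(J + o\right) + \frac{1}{-2 - 3} = \left(J + o\right) + \frac{1}{-5} = \left(J + o\right) - \frac{1}{5} = - \frac{1}{5} + J + o$)
$C = -882$
$\left(C + R{\left(36,18 \right)}\right)^{2} = \left(-882 + \left(- \frac{1}{5} + 36 + 18\right)\right)^{2} = \left(-882 + \frac{269}{5}\right)^{2} = \left(- \frac{4141}{5}\right)^{2} = \frac{17147881}{25}$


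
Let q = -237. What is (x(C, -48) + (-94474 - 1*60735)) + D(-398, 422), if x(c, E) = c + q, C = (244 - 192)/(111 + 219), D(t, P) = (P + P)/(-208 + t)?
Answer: -2590528174/16665 ≈ -1.5545e+5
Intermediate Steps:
D(t, P) = 2*P/(-208 + t) (D(t, P) = (2*P)/(-208 + t) = 2*P/(-208 + t))
C = 26/165 (C = 52/330 = 52*(1/330) = 26/165 ≈ 0.15758)
x(c, E) = -237 + c (x(c, E) = c - 237 = -237 + c)
(x(C, -48) + (-94474 - 1*60735)) + D(-398, 422) = ((-237 + 26/165) + (-94474 - 1*60735)) + 2*422/(-208 - 398) = (-39079/165 + (-94474 - 60735)) + 2*422/(-606) = (-39079/165 - 155209) + 2*422*(-1/606) = -25648564/165 - 422/303 = -2590528174/16665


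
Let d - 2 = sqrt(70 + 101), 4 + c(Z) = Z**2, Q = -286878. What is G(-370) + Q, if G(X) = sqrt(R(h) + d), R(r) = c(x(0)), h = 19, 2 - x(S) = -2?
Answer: -286878 + sqrt(14 + 3*sqrt(19)) ≈ -2.8687e+5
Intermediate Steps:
x(S) = 4 (x(S) = 2 - 1*(-2) = 2 + 2 = 4)
c(Z) = -4 + Z**2
d = 2 + 3*sqrt(19) (d = 2 + sqrt(70 + 101) = 2 + sqrt(171) = 2 + 3*sqrt(19) ≈ 15.077)
R(r) = 12 (R(r) = -4 + 4**2 = -4 + 16 = 12)
G(X) = sqrt(14 + 3*sqrt(19)) (G(X) = sqrt(12 + (2 + 3*sqrt(19))) = sqrt(14 + 3*sqrt(19)))
G(-370) + Q = sqrt(14 + 3*sqrt(19)) - 286878 = -286878 + sqrt(14 + 3*sqrt(19))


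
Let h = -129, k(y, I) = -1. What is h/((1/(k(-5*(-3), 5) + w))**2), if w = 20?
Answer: -46569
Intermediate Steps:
h/((1/(k(-5*(-3), 5) + w))**2) = -129*(-1 + 20)**2 = -129/((1/19)**2) = -129/1/361 = -129*361 = -46569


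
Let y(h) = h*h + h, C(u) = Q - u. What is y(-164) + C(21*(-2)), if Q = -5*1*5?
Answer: 26749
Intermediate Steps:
Q = -25 (Q = -5*5 = -25)
C(u) = -25 - u
y(h) = h + h² (y(h) = h² + h = h + h²)
y(-164) + C(21*(-2)) = -164*(1 - 164) + (-25 - 21*(-2)) = -164*(-163) + (-25 - 1*(-42)) = 26732 + (-25 + 42) = 26732 + 17 = 26749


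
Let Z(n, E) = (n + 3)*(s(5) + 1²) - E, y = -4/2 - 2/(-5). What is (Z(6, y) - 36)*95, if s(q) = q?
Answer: 1862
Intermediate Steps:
y = -8/5 (y = -4*½ - 2*(-⅕) = -2 + ⅖ = -8/5 ≈ -1.6000)
Z(n, E) = 18 - E + 6*n (Z(n, E) = (n + 3)*(5 + 1²) - E = (3 + n)*(5 + 1) - E = (3 + n)*6 - E = (18 + 6*n) - E = 18 - E + 6*n)
(Z(6, y) - 36)*95 = ((18 - 1*(-8/5) + 6*6) - 36)*95 = ((18 + 8/5 + 36) - 36)*95 = (278/5 - 36)*95 = (98/5)*95 = 1862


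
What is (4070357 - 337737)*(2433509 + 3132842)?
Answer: 20777073069620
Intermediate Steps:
(4070357 - 337737)*(2433509 + 3132842) = 3732620*5566351 = 20777073069620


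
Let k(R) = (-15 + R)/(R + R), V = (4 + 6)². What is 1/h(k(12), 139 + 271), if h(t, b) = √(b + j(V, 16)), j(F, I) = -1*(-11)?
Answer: √421/421 ≈ 0.048737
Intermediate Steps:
V = 100 (V = 10² = 100)
j(F, I) = 11
k(R) = (-15 + R)/(2*R) (k(R) = (-15 + R)/((2*R)) = (-15 + R)*(1/(2*R)) = (-15 + R)/(2*R))
h(t, b) = √(11 + b) (h(t, b) = √(b + 11) = √(11 + b))
1/h(k(12), 139 + 271) = 1/(√(11 + (139 + 271))) = 1/(√(11 + 410)) = 1/(√421) = √421/421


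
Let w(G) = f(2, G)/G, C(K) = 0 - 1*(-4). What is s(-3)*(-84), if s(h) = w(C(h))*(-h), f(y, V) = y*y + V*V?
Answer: -1260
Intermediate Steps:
f(y, V) = V² + y² (f(y, V) = y² + V² = V² + y²)
C(K) = 4 (C(K) = 0 + 4 = 4)
w(G) = (4 + G²)/G (w(G) = (G² + 2²)/G = (G² + 4)/G = (4 + G²)/G)
s(h) = -5*h (s(h) = (4 + 4/4)*(-h) = (4 + 4*(¼))*(-h) = (4 + 1)*(-h) = 5*(-h) = -5*h)
s(-3)*(-84) = -5*(-3)*(-84) = 15*(-84) = -1260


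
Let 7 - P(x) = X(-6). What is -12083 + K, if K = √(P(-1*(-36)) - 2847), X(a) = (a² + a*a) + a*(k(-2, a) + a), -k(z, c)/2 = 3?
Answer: -12083 + 2*I*√746 ≈ -12083.0 + 54.626*I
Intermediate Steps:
k(z, c) = -6 (k(z, c) = -2*3 = -6)
X(a) = 2*a² + a*(-6 + a) (X(a) = (a² + a*a) + a*(-6 + a) = (a² + a²) + a*(-6 + a) = 2*a² + a*(-6 + a))
P(x) = -137 (P(x) = 7 - 3*(-6)*(-2 - 6) = 7 - 3*(-6)*(-8) = 7 - 1*144 = 7 - 144 = -137)
K = 2*I*√746 (K = √(-137 - 2847) = √(-2984) = 2*I*√746 ≈ 54.626*I)
-12083 + K = -12083 + 2*I*√746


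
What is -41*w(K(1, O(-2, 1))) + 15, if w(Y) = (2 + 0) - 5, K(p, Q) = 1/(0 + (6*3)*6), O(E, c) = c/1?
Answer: 138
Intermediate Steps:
O(E, c) = c (O(E, c) = c*1 = c)
K(p, Q) = 1/108 (K(p, Q) = 1/(0 + 18*6) = 1/(0 + 108) = 1/108)
w(Y) = -3 (w(Y) = 2 - 5 = -3)
-41*w(K(1, O(-2, 1))) + 15 = -41*(-3) + 15 = 123 + 15 = 138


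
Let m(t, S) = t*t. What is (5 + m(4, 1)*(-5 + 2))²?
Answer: 1849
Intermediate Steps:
m(t, S) = t²
(5 + m(4, 1)*(-5 + 2))² = (5 + 4²*(-5 + 2))² = (5 + 16*(-3))² = (5 - 48)² = (-43)² = 1849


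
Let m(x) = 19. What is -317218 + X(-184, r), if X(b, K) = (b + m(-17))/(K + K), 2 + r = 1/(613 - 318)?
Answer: -373634129/1178 ≈ -3.1718e+5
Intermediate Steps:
r = -589/295 (r = -2 + 1/(613 - 318) = -2 + 1/295 = -589/295 ≈ -1.9966)
X(b, K) = (19 + b)/(2*K) (X(b, K) = (b + 19)/(K + K) = (19 + b)/((2*K)) = (19 + b)*(1/(2*K)) = (19 + b)/(2*K))
-317218 + X(-184, r) = -317218 + (19 - 184)/(2*(-589/295)) = -317218 + (½)*(-295/589)*(-165) = -317218 + 48675/1178 = -373634129/1178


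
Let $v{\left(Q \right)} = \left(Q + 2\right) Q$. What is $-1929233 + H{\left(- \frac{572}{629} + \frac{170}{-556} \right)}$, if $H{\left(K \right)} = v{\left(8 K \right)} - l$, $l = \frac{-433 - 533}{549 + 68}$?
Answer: $- \frac{9098786788321952299}{4716458912537} \approx -1.9292 \cdot 10^{6}$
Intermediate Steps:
$l = - \frac{966}{617} \approx -1.5656$
$v{\left(Q \right)} = Q \left(2 + Q\right)$ ($v{\left(Q \right)} = \left(2 + Q\right) Q = Q \left(2 + Q\right)$)
$H{\left(K \right)} = \frac{966}{617} + 8 K \left(2 + 8 K\right)$ ($H{\left(K \right)} = 8 K \left(2 + 8 K\right) - - \frac{966}{617} = 8 K \left(2 + 8 K\right) + \frac{966}{617} = \frac{966}{617} + 8 K \left(2 + 8 K\right)$)
$-1929233 + H{\left(- \frac{572}{629} + \frac{170}{-556} \right)} = -1929233 + \left(\frac{966}{617} + 16 \left(- \frac{572}{629} + \frac{170}{-556}\right) \left(1 + 4 \left(- \frac{572}{629} + \frac{170}{-556}\right)\right)\right) = -1929233 + \left(\frac{966}{617} + 16 \left(\left(-572\right) \frac{1}{629} + 170 \left(- \frac{1}{556}\right)\right) \left(1 + 4 \left(\left(-572\right) \frac{1}{629} + 170 \left(- \frac{1}{556}\right)\right)\right)\right) = -1929233 + \left(\frac{966}{617} + 16 \left(- \frac{572}{629} - \frac{85}{278}\right) \left(1 + 4 \left(- \frac{572}{629} - \frac{85}{278}\right)\right)\right) = -1929233 + \left(\frac{966}{617} + 16 \left(- \frac{212481}{174862}\right) \left(1 + 4 \left(- \frac{212481}{174862}\right)\right)\right) = -1929233 + \left(\frac{966}{617} + 16 \left(- \frac{212481}{174862}\right) \left(1 - \frac{424962}{87431}\right)\right) = -1929233 + \left(\frac{966}{617} + 16 \left(- \frac{212481}{174862}\right) \left(- \frac{337531}{87431}\right)\right) = -1929233 + \left(\frac{966}{617} + \frac{573751395288}{7644179761}\right) = -1929233 + \frac{361388888541822}{4716458912537} = - \frac{9098786788321952299}{4716458912537}$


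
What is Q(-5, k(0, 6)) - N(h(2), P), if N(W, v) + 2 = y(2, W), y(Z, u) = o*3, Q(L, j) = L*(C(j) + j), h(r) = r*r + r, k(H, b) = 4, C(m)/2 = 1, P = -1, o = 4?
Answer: -40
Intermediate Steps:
C(m) = 2 (C(m) = 2*1 = 2)
h(r) = r + r² (h(r) = r² + r = r + r²)
Q(L, j) = L*(2 + j)
y(Z, u) = 12 (y(Z, u) = 4*3 = 12)
N(W, v) = 10 (N(W, v) = -2 + 12 = 10)
Q(-5, k(0, 6)) - N(h(2), P) = -5*(2 + 4) - 1*10 = -5*6 - 10 = -30 - 10 = -40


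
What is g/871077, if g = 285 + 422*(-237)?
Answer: -33243/290359 ≈ -0.11449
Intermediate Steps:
g = -99729 (g = 285 - 100014 = -99729)
g/871077 = -99729/871077 = -99729*1/871077 = -33243/290359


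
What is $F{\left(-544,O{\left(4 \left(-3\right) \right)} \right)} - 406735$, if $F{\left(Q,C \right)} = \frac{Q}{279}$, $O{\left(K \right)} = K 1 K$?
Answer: $- \frac{113479609}{279} \approx -4.0674 \cdot 10^{5}$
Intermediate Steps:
$O{\left(K \right)} = K^{2}$ ($O{\left(K \right)} = K K = K^{2}$)
$F{\left(Q,C \right)} = \frac{Q}{279}$ ($F{\left(Q,C \right)} = Q \frac{1}{279} = \frac{Q}{279}$)
$F{\left(-544,O{\left(4 \left(-3\right) \right)} \right)} - 406735 = \frac{1}{279} \left(-544\right) - 406735 = - \frac{544}{279} - 406735 = - \frac{113479609}{279}$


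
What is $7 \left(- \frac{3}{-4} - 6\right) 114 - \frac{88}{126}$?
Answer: $- \frac{527965}{126} \approx -4190.2$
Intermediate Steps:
$7 \left(- \frac{3}{-4} - 6\right) 114 - \frac{88}{126} = 7 \left(\left(-3\right) \left(- \frac{1}{4}\right) - 6\right) 114 - \frac{44}{63} = 7 \left(\frac{3}{4} - 6\right) 114 - \frac{44}{63} = 7 \left(- \frac{21}{4}\right) 114 - \frac{44}{63} = \left(- \frac{147}{4}\right) 114 - \frac{44}{63} = - \frac{8379}{2} - \frac{44}{63} = - \frac{527965}{126}$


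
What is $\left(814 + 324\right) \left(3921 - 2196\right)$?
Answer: $1963050$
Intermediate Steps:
$\left(814 + 324\right) \left(3921 - 2196\right) = 1138 \cdot 1725 = 1963050$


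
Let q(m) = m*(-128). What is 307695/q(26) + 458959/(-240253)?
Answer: -5804004799/61504768 ≈ -94.367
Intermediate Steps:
q(m) = -128*m
307695/q(26) + 458959/(-240253) = 307695/((-128*26)) + 458959/(-240253) = 307695/(-3328) + 458959*(-1/240253) = 307695*(-1/3328) - 458959/240253 = -307695/3328 - 458959/240253 = -5804004799/61504768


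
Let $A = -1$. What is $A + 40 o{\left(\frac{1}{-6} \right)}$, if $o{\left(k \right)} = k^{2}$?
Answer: $\frac{1}{9} \approx 0.11111$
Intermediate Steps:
$A + 40 o{\left(\frac{1}{-6} \right)} = -1 + 40 \left(\frac{1}{-6}\right)^{2} = -1 + 40 \left(- \frac{1}{6}\right)^{2} = -1 + 40 \cdot \frac{1}{36} = -1 + \frac{10}{9} = \frac{1}{9}$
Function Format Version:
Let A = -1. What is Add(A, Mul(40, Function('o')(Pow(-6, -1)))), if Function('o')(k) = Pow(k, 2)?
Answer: Rational(1, 9) ≈ 0.11111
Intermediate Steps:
Add(A, Mul(40, Function('o')(Pow(-6, -1)))) = Add(-1, Mul(40, Pow(Pow(-6, -1), 2))) = Add(-1, Mul(40, Pow(Rational(-1, 6), 2))) = Add(-1, Mul(40, Rational(1, 36))) = Add(-1, Rational(10, 9)) = Rational(1, 9)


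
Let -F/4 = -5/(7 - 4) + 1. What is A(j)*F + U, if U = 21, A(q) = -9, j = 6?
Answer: -3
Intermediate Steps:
F = 8/3 (F = -4*(-5/(7 - 4) + 1) = -4*(-5/3 + 1) = -4*(-⅔) = 8/3 ≈ 2.6667)
A(j)*F + U = -9*8/3 + 21 = -24 + 21 = -3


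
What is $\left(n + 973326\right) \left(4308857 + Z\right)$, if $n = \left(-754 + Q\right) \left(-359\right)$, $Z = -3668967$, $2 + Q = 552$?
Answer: $669684558180$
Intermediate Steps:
$Q = 550$ ($Q = -2 + 552 = 550$)
$n = 73236$ ($n = \left(-754 + 550\right) \left(-359\right) = \left(-204\right) \left(-359\right) = 73236$)
$\left(n + 973326\right) \left(4308857 + Z\right) = \left(73236 + 973326\right) \left(4308857 - 3668967\right) = 1046562 \cdot 639890 = 669684558180$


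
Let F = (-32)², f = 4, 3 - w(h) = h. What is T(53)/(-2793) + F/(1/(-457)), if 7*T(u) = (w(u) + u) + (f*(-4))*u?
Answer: -9149241523/19551 ≈ -4.6797e+5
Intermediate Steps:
w(h) = 3 - h
F = 1024
T(u) = 3/7 - 16*u/7 (T(u) = (((3 - u) + u) + (4*(-4))*u)/7 = (3 - 16*u)/7 = 3/7 - 16*u/7)
T(53)/(-2793) + F/(1/(-457)) = (3/7 - 16/7*53)/(-2793) + 1024/(1/(-457)) = (3/7 - 848/7)*(-1/2793) + 1024/(-1/457) = -845/7*(-1/2793) + 1024*(-457) = 845/19551 - 467968 = -9149241523/19551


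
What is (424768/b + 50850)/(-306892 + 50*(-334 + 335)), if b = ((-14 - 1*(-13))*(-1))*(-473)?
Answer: -11813641/72568133 ≈ -0.16279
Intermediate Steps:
b = -473 (b = ((-14 + 13)*(-1))*(-473) = -1*(-1)*(-473) = 1*(-473) = -473)
(424768/b + 50850)/(-306892 + 50*(-334 + 335)) = (424768/(-473) + 50850)/(-306892 + 50*(-334 + 335)) = (424768*(-1/473) + 50850)/(-306892 + 50*1) = (-424768/473 + 50850)/(-306892 + 50) = (23627282/473)/(-306842) = (23627282/473)*(-1/306842) = -11813641/72568133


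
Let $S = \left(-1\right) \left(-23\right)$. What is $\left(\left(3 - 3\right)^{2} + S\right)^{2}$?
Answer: $529$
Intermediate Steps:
$S = 23$
$\left(\left(3 - 3\right)^{2} + S\right)^{2} = \left(\left(3 - 3\right)^{2} + 23\right)^{2} = \left(0^{2} + 23\right)^{2} = \left(0 + 23\right)^{2} = 23^{2} = 529$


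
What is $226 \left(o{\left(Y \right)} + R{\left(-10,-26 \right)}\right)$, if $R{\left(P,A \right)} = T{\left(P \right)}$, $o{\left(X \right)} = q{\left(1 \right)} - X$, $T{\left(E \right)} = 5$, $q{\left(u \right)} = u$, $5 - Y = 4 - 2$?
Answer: $678$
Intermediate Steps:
$Y = 3$ ($Y = 5 - \left(4 - 2\right) = 5 - 2 = 3$)
$o{\left(X \right)} = 1 - X$
$R{\left(P,A \right)} = 5$
$226 \left(o{\left(Y \right)} + R{\left(-10,-26 \right)}\right) = 226 \left(\left(1 - 3\right) + 5\right) = 226 \left(-2 + 5\right) = 226 \cdot 3 = 678$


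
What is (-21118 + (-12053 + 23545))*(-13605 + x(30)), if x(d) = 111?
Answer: 129893244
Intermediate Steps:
(-21118 + (-12053 + 23545))*(-13605 + x(30)) = (-21118 + (-12053 + 23545))*(-13605 + 111) = (-21118 + 11492)*(-13494) = -9626*(-13494) = 129893244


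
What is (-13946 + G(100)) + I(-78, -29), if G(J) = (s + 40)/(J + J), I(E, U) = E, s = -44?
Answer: -701201/50 ≈ -14024.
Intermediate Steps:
G(J) = -2/J (G(J) = (-44 + 40)/(J + J) = -4*1/(2*J) = -2/J)
(-13946 + G(100)) + I(-78, -29) = (-13946 - 2/100) - 78 = (-13946 - 2*1/100) - 78 = (-13946 - 1/50) - 78 = -697301/50 - 78 = -701201/50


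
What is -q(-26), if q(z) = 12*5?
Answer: -60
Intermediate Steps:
q(z) = 60
-q(-26) = -1*60 = -60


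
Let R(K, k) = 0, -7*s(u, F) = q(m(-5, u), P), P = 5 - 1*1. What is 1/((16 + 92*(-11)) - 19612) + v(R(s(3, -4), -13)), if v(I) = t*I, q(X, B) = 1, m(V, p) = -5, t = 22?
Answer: -1/20608 ≈ -4.8525e-5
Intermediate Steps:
P = 4 (P = 5 - 1 = 4)
s(u, F) = -1/7 (s(u, F) = -1/7*1 = -1/7)
v(I) = 22*I
1/((16 + 92*(-11)) - 19612) + v(R(s(3, -4), -13)) = 1/((16 + 92*(-11)) - 19612) + 22*0 = 1/((16 - 1012) - 19612) + 0 = 1/(-996 - 19612) + 0 = 1/(-20608) + 0 = -1/20608 + 0 = -1/20608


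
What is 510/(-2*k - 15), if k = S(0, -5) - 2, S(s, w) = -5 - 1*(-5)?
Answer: -510/11 ≈ -46.364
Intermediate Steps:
S(s, w) = 0 (S(s, w) = -5 + 5 = 0)
k = -2 (k = 0 - 2 = -2)
510/(-2*k - 15) = 510/(-2*(-2) - 15) = 510/(4 - 15) = 510/(-11) = 510*(-1/11) = -510/11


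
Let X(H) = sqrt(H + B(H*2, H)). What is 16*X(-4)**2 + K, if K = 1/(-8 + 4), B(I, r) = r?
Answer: -513/4 ≈ -128.25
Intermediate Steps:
X(H) = sqrt(2)*sqrt(H) (X(H) = sqrt(H + H) = sqrt(2*H) = sqrt(2)*sqrt(H))
K = -1/4 (K = 1/(-4) = -1/4 ≈ -0.25000)
16*X(-4)**2 + K = 16*(sqrt(2)*sqrt(-4))**2 - 1/4 = 16*(sqrt(2)*(2*I))**2 - 1/4 = 16*(2*I*sqrt(2))**2 - 1/4 = 16*(-8) - 1/4 = -128 - 1/4 = -513/4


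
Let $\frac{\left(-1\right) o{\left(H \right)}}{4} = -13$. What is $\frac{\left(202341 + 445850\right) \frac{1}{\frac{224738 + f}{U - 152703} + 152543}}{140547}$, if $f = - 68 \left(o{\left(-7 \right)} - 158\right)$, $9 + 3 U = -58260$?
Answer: $\frac{55785262033}{1845128034193092} \approx 3.0234 \cdot 10^{-5}$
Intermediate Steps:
$U = -19423$ ($U = -3 + \frac{1}{3} \left(-58260\right) = -3 - 19420 = -19423$)
$o{\left(H \right)} = 52$ ($o{\left(H \right)} = \left(-4\right) \left(-13\right) = 52$)
$f = 7208$ ($f = - 68 \left(52 - 158\right) = \left(-68\right) \left(-106\right) = 7208$)
$\frac{\left(202341 + 445850\right) \frac{1}{\frac{224738 + f}{U - 152703} + 152543}}{140547} = \frac{\left(202341 + 445850\right) \frac{1}{\frac{224738 + 7208}{-19423 - 152703} + 152543}}{140547} = \frac{648191}{\frac{231946}{-172126} + 152543} \cdot \frac{1}{140547} = \frac{648191}{231946 \left(- \frac{1}{172126}\right) + 152543} \cdot \frac{1}{140547} = \frac{648191}{- \frac{115973}{86063} + 152543} \cdot \frac{1}{140547} = \frac{648191}{\frac{13128192236}{86063}} \cdot \frac{1}{140547} = 648191 \cdot \frac{86063}{13128192236} \cdot \frac{1}{140547} = \frac{55785262033}{13128192236} \cdot \frac{1}{140547} = \frac{55785262033}{1845128034193092}$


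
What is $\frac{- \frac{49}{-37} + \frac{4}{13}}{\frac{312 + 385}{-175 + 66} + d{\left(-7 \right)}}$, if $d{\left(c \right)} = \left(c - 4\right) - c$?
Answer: $- \frac{85565}{544973} \approx -0.15701$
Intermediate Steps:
$d{\left(c \right)} = -4$ ($d{\left(c \right)} = \left(-4 + c\right) - c = -4$)
$\frac{- \frac{49}{-37} + \frac{4}{13}}{\frac{312 + 385}{-175 + 66} + d{\left(-7 \right)}} = \frac{- \frac{49}{-37} + \frac{4}{13}}{\frac{312 + 385}{-175 + 66} - 4} = \frac{\left(-49\right) \left(- \frac{1}{37}\right) + 4 \cdot \frac{1}{13}}{\frac{697}{-109} - 4} = \frac{\frac{49}{37} + \frac{4}{13}}{697 \left(- \frac{1}{109}\right) - 4} = \frac{1}{- \frac{697}{109} - 4} \cdot \frac{785}{481} = \frac{1}{- \frac{1133}{109}} \cdot \frac{785}{481} = \left(- \frac{109}{1133}\right) \frac{785}{481} = - \frac{85565}{544973}$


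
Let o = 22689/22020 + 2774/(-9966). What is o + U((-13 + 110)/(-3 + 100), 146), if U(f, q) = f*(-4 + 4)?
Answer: 27505849/36575220 ≈ 0.75204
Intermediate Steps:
o = 27505849/36575220 (o = 22689*(1/22020) + 2774*(-1/9966) = 7563/7340 - 1387/4983 = 27505849/36575220 ≈ 0.75204)
U(f, q) = 0 (U(f, q) = f*0 = 0)
o + U((-13 + 110)/(-3 + 100), 146) = 27505849/36575220 + 0 = 27505849/36575220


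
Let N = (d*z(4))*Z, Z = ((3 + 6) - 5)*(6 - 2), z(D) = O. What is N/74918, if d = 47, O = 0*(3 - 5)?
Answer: 0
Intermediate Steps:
O = 0 (O = 0*(-2) = 0)
z(D) = 0
Z = 16 (Z = (9 - 5)*4 = 4*4 = 16)
N = 0 (N = (47*0)*16 = 0*16 = 0)
N/74918 = 0/74918 = 0*(1/74918) = 0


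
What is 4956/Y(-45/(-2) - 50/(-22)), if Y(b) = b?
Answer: 109032/545 ≈ 200.06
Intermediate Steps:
4956/Y(-45/(-2) - 50/(-22)) = 4956/(-45/(-2) - 50/(-22)) = 4956/(-45*(-½) - 50*(-1/22)) = 4956/(45/2 + 25/11) = 4956/(545/22) = 4956*(22/545) = 109032/545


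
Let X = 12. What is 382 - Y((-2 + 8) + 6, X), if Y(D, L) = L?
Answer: 370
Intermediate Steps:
382 - Y((-2 + 8) + 6, X) = 382 - 1*12 = 382 - 12 = 370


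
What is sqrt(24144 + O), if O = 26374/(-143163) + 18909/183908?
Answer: sqrt(464909136705073063776989)/4388136834 ≈ 155.38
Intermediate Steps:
O = -2143320425/26328821004 (O = 26374*(-1/143163) + 18909*(1/183908) = -26374/143163 + 18909/183908 = -2143320425/26328821004 ≈ -0.081406)
sqrt(24144 + O) = sqrt(24144 - 2143320425/26328821004) = sqrt(635680911000151/26328821004) = sqrt(464909136705073063776989)/4388136834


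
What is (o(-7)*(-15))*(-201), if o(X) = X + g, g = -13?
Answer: -60300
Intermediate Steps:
o(X) = -13 + X (o(X) = X - 13 = -13 + X)
(o(-7)*(-15))*(-201) = ((-13 - 7)*(-15))*(-201) = -20*(-15)*(-201) = 300*(-201) = -60300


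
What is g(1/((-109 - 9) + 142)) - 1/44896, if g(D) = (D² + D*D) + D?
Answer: 9115/202032 ≈ 0.045117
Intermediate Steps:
g(D) = D + 2*D² (g(D) = (D² + D²) + D = 2*D² + D = D + 2*D²)
g(1/((-109 - 9) + 142)) - 1/44896 = (1 + 2/((-109 - 9) + 142))/((-109 - 9) + 142) - 1/44896 = (1 + 2/(-118 + 142))/(-118 + 142) - 1*1/44896 = (1 + 2/24)/24 - 1/44896 = (1 + 2*(1/24))/24 - 1/44896 = (1 + 1/12)/24 - 1/44896 = (1/24)*(13/12) - 1/44896 = 13/288 - 1/44896 = 9115/202032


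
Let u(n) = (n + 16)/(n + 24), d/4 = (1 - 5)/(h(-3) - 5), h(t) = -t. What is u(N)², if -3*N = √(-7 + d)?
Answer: 2209/5041 ≈ 0.43821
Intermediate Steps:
d = 8 (d = 4*((1 - 5)/(-1*(-3) - 5)) = 4*(-4/(3 - 5)) = 4*(-4/(-2)) = 4*(-4*(-½)) = 4*2 = 8)
N = -⅓ (N = -√(-7 + 8)/3 = -√1/3 = -⅓*1 = -⅓ ≈ -0.33333)
u(n) = (16 + n)/(24 + n)
u(N)² = ((16 - ⅓)/(24 - ⅓))² = ((47/3)/(71/3))² = ((3/71)*(47/3))² = (47/71)² = 2209/5041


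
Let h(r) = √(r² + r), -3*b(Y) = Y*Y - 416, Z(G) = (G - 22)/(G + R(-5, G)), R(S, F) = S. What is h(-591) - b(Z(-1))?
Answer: -14447/108 + √348690 ≈ 456.73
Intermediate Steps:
Z(G) = (-22 + G)/(-5 + G) (Z(G) = (G - 22)/(G - 5) = (-22 + G)/(-5 + G))
b(Y) = 416/3 - Y²/3 (b(Y) = -(Y*Y - 416)/3 = -(Y² - 416)/3 = -(-416 + Y²)/3 = 416/3 - Y²/3)
h(r) = √(r + r²)
h(-591) - b(Z(-1)) = √(-591*(1 - 591)) - (416/3 - (-22 - 1)²/(-5 - 1)²/3) = √(-591*(-590)) - (416/3 - (-23/(-6))²/3) = √348690 - (416/3 - (-⅙*(-23))²/3) = √348690 - (416/3 - (23/6)²/3) = √348690 - (416/3 - ⅓*529/36) = √348690 - (416/3 - 529/108) = √348690 - 1*14447/108 = √348690 - 14447/108 = -14447/108 + √348690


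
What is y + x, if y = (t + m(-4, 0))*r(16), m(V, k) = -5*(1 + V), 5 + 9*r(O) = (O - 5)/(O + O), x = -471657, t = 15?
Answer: -22640281/48 ≈ -4.7167e+5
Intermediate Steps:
r(O) = -5/9 + (-5 + O)/(18*O) (r(O) = -5/9 + ((O - 5)/(O + O))/9 = -5/9 + ((-5 + O)/((2*O)))/9 = -5/9 + ((-5 + O)*(1/(2*O)))/9 = -5/9 + ((-5 + O)/(2*O))/9 = -5/9 + (-5 + O)/(18*O))
m(V, k) = -5 - 5*V
y = -745/48 (y = (15 + (-5 - 5*(-4)))*((1/18)*(-5 - 9*16)/16) = (15 + (-5 + 20))*((1/18)*(1/16)*(-5 - 144)) = (15 + 15)*((1/18)*(1/16)*(-149)) = 30*(-149/288) = -745/48 ≈ -15.521)
y + x = -745/48 - 471657 = -22640281/48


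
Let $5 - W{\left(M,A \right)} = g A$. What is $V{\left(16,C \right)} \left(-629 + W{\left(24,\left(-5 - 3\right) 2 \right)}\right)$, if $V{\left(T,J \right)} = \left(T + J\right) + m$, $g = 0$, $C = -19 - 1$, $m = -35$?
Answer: $24336$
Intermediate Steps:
$C = -20$ ($C = -19 - 1 = -20$)
$V{\left(T,J \right)} = -35 + J + T$ ($V{\left(T,J \right)} = \left(T + J\right) - 35 = \left(J + T\right) - 35 = -35 + J + T$)
$W{\left(M,A \right)} = 5$ ($W{\left(M,A \right)} = 5 - 0 A = 5 - 0 = 5 + 0 = 5$)
$V{\left(16,C \right)} \left(-629 + W{\left(24,\left(-5 - 3\right) 2 \right)}\right) = \left(-35 - 20 + 16\right) \left(-629 + 5\right) = \left(-39\right) \left(-624\right) = 24336$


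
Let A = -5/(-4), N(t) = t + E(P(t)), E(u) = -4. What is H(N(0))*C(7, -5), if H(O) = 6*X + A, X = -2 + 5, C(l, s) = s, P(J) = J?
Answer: -385/4 ≈ -96.250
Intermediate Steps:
N(t) = -4 + t (N(t) = t - 4 = -4 + t)
X = 3
A = 5/4 (A = -5*(-¼) = 5/4 ≈ 1.2500)
H(O) = 77/4 (H(O) = 6*3 + 5/4 = 18 + 5/4 = 77/4)
H(N(0))*C(7, -5) = (77/4)*(-5) = -385/4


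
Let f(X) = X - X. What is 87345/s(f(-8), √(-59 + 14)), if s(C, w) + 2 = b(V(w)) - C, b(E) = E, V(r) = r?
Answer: -174690/49 - 262035*I*√5/49 ≈ -3565.1 - 11958.0*I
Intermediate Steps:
f(X) = 0
s(C, w) = -2 + w - C (s(C, w) = -2 + (w - C) = -2 + w - C)
87345/s(f(-8), √(-59 + 14)) = 87345/(-2 + √(-59 + 14) - 1*0) = 87345/(-2 + √(-45) + 0) = 87345/(-2 + 3*I*√5 + 0) = 87345/(-2 + 3*I*√5)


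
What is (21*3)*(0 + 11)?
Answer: 693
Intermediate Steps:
(21*3)*(0 + 11) = 63*11 = 693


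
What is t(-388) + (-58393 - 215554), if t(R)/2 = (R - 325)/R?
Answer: -53145005/194 ≈ -2.7394e+5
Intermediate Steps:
t(R) = 2*(-325 + R)/R (t(R) = 2*((R - 325)/R) = 2*((-325 + R)/R) = 2*(-325 + R)/R)
t(-388) + (-58393 - 215554) = (2 - 650/(-388)) + (-58393 - 215554) = (2 - 650*(-1/388)) - 273947 = (2 + 325/194) - 273947 = 713/194 - 273947 = -53145005/194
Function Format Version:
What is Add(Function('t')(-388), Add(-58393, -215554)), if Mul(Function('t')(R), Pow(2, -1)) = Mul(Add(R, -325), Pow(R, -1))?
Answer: Rational(-53145005, 194) ≈ -2.7394e+5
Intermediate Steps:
Function('t')(R) = Mul(2, Pow(R, -1), Add(-325, R)) (Function('t')(R) = Mul(2, Mul(Add(R, -325), Pow(R, -1))) = Mul(2, Mul(Add(-325, R), Pow(R, -1))) = Mul(2, Mul(Pow(R, -1), Add(-325, R))) = Mul(2, Pow(R, -1), Add(-325, R)))
Add(Function('t')(-388), Add(-58393, -215554)) = Add(Add(2, Mul(-650, Pow(-388, -1))), Add(-58393, -215554)) = Add(Add(2, Mul(-650, Rational(-1, 388))), -273947) = Add(Add(2, Rational(325, 194)), -273947) = Add(Rational(713, 194), -273947) = Rational(-53145005, 194)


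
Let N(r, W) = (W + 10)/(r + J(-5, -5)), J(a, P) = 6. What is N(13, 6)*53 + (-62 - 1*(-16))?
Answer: -26/19 ≈ -1.3684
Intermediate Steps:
N(r, W) = (10 + W)/(6 + r) (N(r, W) = (W + 10)/(r + 6) = (10 + W)/(6 + r))
N(13, 6)*53 + (-62 - 1*(-16)) = ((10 + 6)/(6 + 13))*53 + (-62 - 1*(-16)) = (16/19)*53 + (-62 + 16) = ((1/19)*16)*53 - 46 = (16/19)*53 - 46 = 848/19 - 46 = -26/19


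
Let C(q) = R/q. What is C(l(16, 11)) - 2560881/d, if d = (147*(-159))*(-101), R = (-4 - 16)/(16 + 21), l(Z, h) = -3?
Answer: -26338259/29114967 ≈ -0.90463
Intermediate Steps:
R = -20/37 ≈ -0.54054
d = 2360673 (d = -23373*(-101) = 2360673)
C(q) = -20/(37*q)
C(l(16, 11)) - 2560881/d = -20/37/(-3) - 2560881/2360673 = -20/37*(-⅓) - 2560881*1/2360673 = 20/111 - 853627/786891 = -26338259/29114967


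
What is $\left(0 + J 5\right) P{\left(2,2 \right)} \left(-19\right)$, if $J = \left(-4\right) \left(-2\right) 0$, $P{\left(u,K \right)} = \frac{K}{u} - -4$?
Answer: $0$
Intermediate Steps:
$P{\left(u,K \right)} = 4 + \frac{K}{u}$ ($P{\left(u,K \right)} = \frac{K}{u} + 4 = 4 + \frac{K}{u}$)
$J = 0$ ($J = 8 \cdot 0 = 0$)
$\left(0 + J 5\right) P{\left(2,2 \right)} \left(-19\right) = \left(0 + 0 \cdot 5\right) \left(4 + \frac{2}{2}\right) \left(-19\right) = \left(0 + 0\right) \left(4 + 2 \cdot \frac{1}{2}\right) \left(-19\right) = 0 \left(4 + 1\right) \left(-19\right) = 0 \cdot 5 \left(-19\right) = 0 \left(-19\right) = 0$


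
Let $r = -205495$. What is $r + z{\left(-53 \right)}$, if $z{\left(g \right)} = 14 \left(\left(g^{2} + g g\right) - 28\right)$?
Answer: $-127235$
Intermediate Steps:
$z{\left(g \right)} = -392 + 28 g^{2}$ ($z{\left(g \right)} = 14 \left(\left(g^{2} + g^{2}\right) - 28\right) = 14 \left(2 g^{2} - 28\right) = 14 \left(-28 + 2 g^{2}\right) = -392 + 28 g^{2}$)
$r + z{\left(-53 \right)} = -205495 - \left(392 - 28 \left(-53\right)^{2}\right) = -205495 + \left(-392 + 28 \cdot 2809\right) = -205495 + \left(-392 + 78652\right) = -205495 + 78260 = -127235$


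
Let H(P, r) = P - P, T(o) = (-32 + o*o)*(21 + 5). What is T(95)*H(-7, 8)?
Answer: 0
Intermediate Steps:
T(o) = -832 + 26*o**2 (T(o) = (-32 + o**2)*26 = -832 + 26*o**2)
H(P, r) = 0
T(95)*H(-7, 8) = (-832 + 26*95**2)*0 = (-832 + 26*9025)*0 = (-832 + 234650)*0 = 233818*0 = 0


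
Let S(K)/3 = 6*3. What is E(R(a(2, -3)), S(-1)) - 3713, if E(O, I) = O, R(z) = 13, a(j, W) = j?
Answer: -3700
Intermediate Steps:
S(K) = 54 (S(K) = 3*(6*3) = 3*18 = 54)
E(R(a(2, -3)), S(-1)) - 3713 = 13 - 3713 = -3700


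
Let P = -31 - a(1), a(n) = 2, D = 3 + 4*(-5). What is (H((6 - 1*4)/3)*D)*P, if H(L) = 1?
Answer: 561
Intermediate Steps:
D = -17 (D = 3 - 20 = -17)
P = -33 (P = -31 - 1*2 = -31 - 2 = -33)
(H((6 - 1*4)/3)*D)*P = (1*(-17))*(-33) = -17*(-33) = 561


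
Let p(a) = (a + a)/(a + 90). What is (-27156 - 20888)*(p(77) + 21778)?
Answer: -174739871520/167 ≈ -1.0463e+9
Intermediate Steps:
p(a) = 2*a/(90 + a) (p(a) = (2*a)/(90 + a) = 2*a/(90 + a))
(-27156 - 20888)*(p(77) + 21778) = (-27156 - 20888)*(2*77/(90 + 77) + 21778) = -48044*(2*77/167 + 21778) = -48044*(2*77*(1/167) + 21778) = -48044*(154/167 + 21778) = -48044*3637080/167 = -174739871520/167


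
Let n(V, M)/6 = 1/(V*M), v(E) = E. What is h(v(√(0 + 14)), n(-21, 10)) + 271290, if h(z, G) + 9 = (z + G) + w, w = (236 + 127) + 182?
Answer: 9513909/35 + √14 ≈ 2.7183e+5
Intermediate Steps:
n(V, M) = 6/(M*V) (n(V, M) = 6/((V*M)) = 6/((M*V)) = 6*(1/(M*V)) = 6/(M*V))
w = 545 (w = 363 + 182 = 545)
h(z, G) = 536 + G + z (h(z, G) = -9 + ((z + G) + 545) = -9 + ((G + z) + 545) = -9 + (545 + G + z) = 536 + G + z)
h(v(√(0 + 14)), n(-21, 10)) + 271290 = (536 + 6/(10*(-21)) + √(0 + 14)) + 271290 = (536 + 6*(⅒)*(-1/21) + √14) + 271290 = (536 - 1/35 + √14) + 271290 = (18759/35 + √14) + 271290 = 9513909/35 + √14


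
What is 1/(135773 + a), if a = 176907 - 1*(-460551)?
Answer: 1/773231 ≈ 1.2933e-6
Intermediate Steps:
a = 637458 (a = 176907 + 460551 = 637458)
1/(135773 + a) = 1/(135773 + 637458) = 1/773231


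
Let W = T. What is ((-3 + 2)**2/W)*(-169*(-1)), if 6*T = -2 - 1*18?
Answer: -507/10 ≈ -50.700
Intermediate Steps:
T = -10/3 (T = (-2 - 1*18)/6 = (-2 - 18)/6 = (1/6)*(-20) = -10/3 ≈ -3.3333)
W = -10/3 ≈ -3.3333
((-3 + 2)**2/W)*(-169*(-1)) = ((-3 + 2)**2/(-10/3))*(-169*(-1)) = ((-1)**2*(-3/10))*169 = (1*(-3/10))*169 = -3/10*169 = -507/10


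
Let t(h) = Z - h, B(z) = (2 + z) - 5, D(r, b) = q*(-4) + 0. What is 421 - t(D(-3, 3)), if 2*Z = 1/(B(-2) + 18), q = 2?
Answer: 10737/26 ≈ 412.96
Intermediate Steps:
D(r, b) = -8 (D(r, b) = 2*(-4) + 0 = -8 + 0 = -8)
B(z) = -3 + z
Z = 1/26 (Z = 1/(2*((-3 - 2) + 18)) = 1/(2*(-5 + 18)) = (1/2)/13 = (1/2)*(1/13) = 1/26 ≈ 0.038462)
t(h) = 1/26 - h
421 - t(D(-3, 3)) = 421 - (1/26 - 1*(-8)) = 421 - (1/26 + 8) = 421 - 1*209/26 = 421 - 209/26 = 10737/26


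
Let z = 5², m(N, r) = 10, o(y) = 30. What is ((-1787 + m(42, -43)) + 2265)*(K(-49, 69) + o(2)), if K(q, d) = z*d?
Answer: 856440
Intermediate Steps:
z = 25
K(q, d) = 25*d
((-1787 + m(42, -43)) + 2265)*(K(-49, 69) + o(2)) = ((-1787 + 10) + 2265)*(25*69 + 30) = (-1777 + 2265)*(1725 + 30) = 488*1755 = 856440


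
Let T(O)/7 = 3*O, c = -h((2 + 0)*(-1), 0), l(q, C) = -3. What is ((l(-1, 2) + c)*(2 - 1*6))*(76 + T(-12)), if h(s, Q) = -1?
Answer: -1408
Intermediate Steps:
c = 1 (c = -1*(-1) = 1)
T(O) = 21*O (T(O) = 7*(3*O) = 21*O)
((l(-1, 2) + c)*(2 - 1*6))*(76 + T(-12)) = ((-3 + 1)*(2 - 1*6))*(76 + 21*(-12)) = (-2*(2 - 6))*(76 - 252) = -2*(-4)*(-176) = 8*(-176) = -1408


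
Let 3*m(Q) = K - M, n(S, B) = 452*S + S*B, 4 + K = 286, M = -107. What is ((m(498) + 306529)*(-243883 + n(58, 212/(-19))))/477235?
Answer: -3816031928744/27202395 ≈ -1.4028e+5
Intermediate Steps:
K = 282 (K = -4 + 286 = 282)
n(S, B) = 452*S + B*S
m(Q) = 389/3 (m(Q) = (282 - 1*(-107))/3 = (282 + 107)/3 = (⅓)*389 = 389/3)
((m(498) + 306529)*(-243883 + n(58, 212/(-19))))/477235 = ((389/3 + 306529)*(-243883 + 58*(452 + 212/(-19))))/477235 = (919976*(-243883 + 58*(452 + 212*(-1/19)))/3)*(1/477235) = (919976*(-243883 + 58*(452 - 212/19))/3)*(1/477235) = (919976*(-243883 + 58*(8376/19))/3)*(1/477235) = (919976*(-243883 + 485808/19)/3)*(1/477235) = ((919976/3)*(-4147969/19))*(1/477235) = -3816031928744/57*1/477235 = -3816031928744/27202395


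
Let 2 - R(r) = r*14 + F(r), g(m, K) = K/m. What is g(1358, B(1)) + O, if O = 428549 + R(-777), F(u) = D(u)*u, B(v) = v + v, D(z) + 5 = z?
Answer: -114197614/679 ≈ -1.6819e+5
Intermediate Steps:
D(z) = -5 + z
B(v) = 2*v
F(u) = u*(-5 + u) (F(u) = (-5 + u)*u = u*(-5 + u))
R(r) = 2 - 14*r - r*(-5 + r) (R(r) = 2 - (r*14 + r*(-5 + r)) = 2 - (14*r + r*(-5 + r)) = 2 + (-14*r - r*(-5 + r)) = 2 - 14*r - r*(-5 + r))
O = -168185 (O = 428549 + (2 - 1*(-777)**2 - 9*(-777)) = 428549 + (2 - 1*603729 + 6993) = 428549 + (2 - 603729 + 6993) = 428549 - 596734 = -168185)
g(1358, B(1)) + O = (2*1)/1358 - 168185 = 2*(1/1358) - 168185 = 1/679 - 168185 = -114197614/679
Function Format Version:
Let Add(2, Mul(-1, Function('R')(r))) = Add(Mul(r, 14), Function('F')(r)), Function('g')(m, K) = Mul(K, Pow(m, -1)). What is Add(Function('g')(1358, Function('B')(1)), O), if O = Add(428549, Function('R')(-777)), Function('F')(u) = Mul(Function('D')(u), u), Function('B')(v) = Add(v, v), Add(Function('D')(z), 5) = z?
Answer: Rational(-114197614, 679) ≈ -1.6819e+5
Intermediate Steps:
Function('D')(z) = Add(-5, z)
Function('B')(v) = Mul(2, v)
Function('F')(u) = Mul(u, Add(-5, u)) (Function('F')(u) = Mul(Add(-5, u), u) = Mul(u, Add(-5, u)))
Function('R')(r) = Add(2, Mul(-14, r), Mul(-1, r, Add(-5, r))) (Function('R')(r) = Add(2, Mul(-1, Add(Mul(r, 14), Mul(r, Add(-5, r))))) = Add(2, Mul(-1, Add(Mul(14, r), Mul(r, Add(-5, r))))) = Add(2, Add(Mul(-14, r), Mul(-1, r, Add(-5, r)))) = Add(2, Mul(-14, r), Mul(-1, r, Add(-5, r))))
O = -168185 (O = Add(428549, Add(2, Mul(-1, Pow(-777, 2)), Mul(-9, -777))) = Add(428549, Add(2, Mul(-1, 603729), 6993)) = Add(428549, Add(2, -603729, 6993)) = Add(428549, -596734) = -168185)
Add(Function('g')(1358, Function('B')(1)), O) = Add(Mul(Mul(2, 1), Pow(1358, -1)), -168185) = Add(Mul(2, Rational(1, 1358)), -168185) = Add(Rational(1, 679), -168185) = Rational(-114197614, 679)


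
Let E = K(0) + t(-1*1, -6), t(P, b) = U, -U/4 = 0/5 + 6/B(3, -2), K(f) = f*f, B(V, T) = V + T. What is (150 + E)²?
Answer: 15876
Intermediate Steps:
B(V, T) = T + V
K(f) = f²
U = -24 (U = -4*(0/5 + 6/(-2 + 3)) = -4*(0*(⅕) + 6/1) = -4*(0 + 6*1) = -4*(0 + 6) = -4*6 = -24)
t(P, b) = -24
E = -24 (E = 0² - 24 = 0 - 24 = -24)
(150 + E)² = (150 - 24)² = 126² = 15876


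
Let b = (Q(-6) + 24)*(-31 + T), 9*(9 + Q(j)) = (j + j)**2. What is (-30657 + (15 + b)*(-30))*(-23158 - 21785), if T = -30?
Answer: -1151574489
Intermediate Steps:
Q(j) = -9 + 4*j**2/9 (Q(j) = -9 + (j + j)**2/9 = -9 + (2*j)**2/9 = -9 + (4*j**2)/9 = -9 + 4*j**2/9)
b = -1891 (b = ((-9 + (4/9)*(-6)**2) + 24)*(-31 - 30) = ((-9 + (4/9)*36) + 24)*(-61) = ((-9 + 16) + 24)*(-61) = (7 + 24)*(-61) = 31*(-61) = -1891)
(-30657 + (15 + b)*(-30))*(-23158 - 21785) = (-30657 + (15 - 1891)*(-30))*(-23158 - 21785) = (-30657 - 1876*(-30))*(-44943) = (-30657 + 56280)*(-44943) = 25623*(-44943) = -1151574489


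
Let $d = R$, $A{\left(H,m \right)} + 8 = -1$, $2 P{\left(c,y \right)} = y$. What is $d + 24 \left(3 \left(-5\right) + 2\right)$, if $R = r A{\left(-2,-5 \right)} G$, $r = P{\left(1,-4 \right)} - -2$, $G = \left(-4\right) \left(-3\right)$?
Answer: $-312$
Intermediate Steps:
$P{\left(c,y \right)} = \frac{y}{2}$
$A{\left(H,m \right)} = -9$ ($A{\left(H,m \right)} = -8 - 1 = -9$)
$G = 12$
$r = 0$ ($r = \frac{1}{2} \left(-4\right) - -2 = -2 + 2 = 0$)
$R = 0$ ($R = 0 \left(-9\right) 12 = 0 \cdot 12 = 0$)
$d = 0$
$d + 24 \left(3 \left(-5\right) + 2\right) = 0 + 24 \left(3 \left(-5\right) + 2\right) = 0 + 24 \left(-15 + 2\right) = 0 + 24 \left(-13\right) = 0 - 312 = -312$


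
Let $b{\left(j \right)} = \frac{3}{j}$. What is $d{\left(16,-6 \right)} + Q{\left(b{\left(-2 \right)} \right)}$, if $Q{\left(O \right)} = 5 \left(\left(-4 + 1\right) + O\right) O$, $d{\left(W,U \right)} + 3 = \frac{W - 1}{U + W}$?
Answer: $\frac{129}{4} \approx 32.25$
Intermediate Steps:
$d{\left(W,U \right)} = -3 + \frac{-1 + W}{U + W}$ ($d{\left(W,U \right)} = -3 + \frac{W - 1}{U + W} = -3 + \frac{-1 + W}{U + W}$)
$Q{\left(O \right)} = O \left(-15 + 5 O\right)$ ($Q{\left(O \right)} = 5 \left(-3 + O\right) O = \left(-15 + 5 O\right) O = O \left(-15 + 5 O\right)$)
$d{\left(16,-6 \right)} + Q{\left(b{\left(-2 \right)} \right)} = \frac{-1 - -18 - 32}{-6 + 16} + 5 \frac{3}{-2} \left(-3 + \frac{3}{-2}\right) = \frac{-1 + 18 - 32}{10} + 5 \cdot 3 \left(- \frac{1}{2}\right) \left(-3 + 3 \left(- \frac{1}{2}\right)\right) = \frac{1}{10} \left(-15\right) + 5 \left(- \frac{3}{2}\right) \left(-3 - \frac{3}{2}\right) = - \frac{3}{2} + 5 \left(- \frac{3}{2}\right) \left(- \frac{9}{2}\right) = - \frac{3}{2} + \frac{135}{4} = \frac{129}{4}$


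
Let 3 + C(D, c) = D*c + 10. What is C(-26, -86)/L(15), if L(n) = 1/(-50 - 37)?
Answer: -195141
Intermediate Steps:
C(D, c) = 7 + D*c (C(D, c) = -3 + (D*c + 10) = -3 + (10 + D*c) = 7 + D*c)
L(n) = -1/87 (L(n) = 1/(-87) = -1/87)
C(-26, -86)/L(15) = (7 - 26*(-86))/(-1/87) = (7 + 2236)*(-87) = 2243*(-87) = -195141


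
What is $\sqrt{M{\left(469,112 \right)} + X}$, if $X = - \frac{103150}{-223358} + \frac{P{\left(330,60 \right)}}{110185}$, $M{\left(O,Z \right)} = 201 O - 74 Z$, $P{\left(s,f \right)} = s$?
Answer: $\frac{4 \sqrt{32548638985040365508406}}{2461070123} \approx 293.23$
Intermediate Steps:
$M{\left(O,Z \right)} = - 74 Z + 201 O$
$X = \frac{1143929089}{2461070123}$ ($X = - \frac{103150}{-223358} + \frac{330}{110185} = \left(-103150\right) \left(- \frac{1}{223358}\right) + 330 \cdot \frac{1}{110185} = \frac{51575}{111679} + \frac{66}{22037} = \frac{1143929089}{2461070123} \approx 0.46481$)
$\sqrt{M{\left(469,112 \right)} + X} = \sqrt{\left(\left(-74\right) 112 + 201 \cdot 469\right) + \frac{1143929089}{2461070123}} = \sqrt{\left(-8288 + 94269\right) + \frac{1143929089}{2461070123}} = \sqrt{85981 + \frac{1143929089}{2461070123}} = \sqrt{\frac{211606414174752}{2461070123}} = \frac{4 \sqrt{32548638985040365508406}}{2461070123}$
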